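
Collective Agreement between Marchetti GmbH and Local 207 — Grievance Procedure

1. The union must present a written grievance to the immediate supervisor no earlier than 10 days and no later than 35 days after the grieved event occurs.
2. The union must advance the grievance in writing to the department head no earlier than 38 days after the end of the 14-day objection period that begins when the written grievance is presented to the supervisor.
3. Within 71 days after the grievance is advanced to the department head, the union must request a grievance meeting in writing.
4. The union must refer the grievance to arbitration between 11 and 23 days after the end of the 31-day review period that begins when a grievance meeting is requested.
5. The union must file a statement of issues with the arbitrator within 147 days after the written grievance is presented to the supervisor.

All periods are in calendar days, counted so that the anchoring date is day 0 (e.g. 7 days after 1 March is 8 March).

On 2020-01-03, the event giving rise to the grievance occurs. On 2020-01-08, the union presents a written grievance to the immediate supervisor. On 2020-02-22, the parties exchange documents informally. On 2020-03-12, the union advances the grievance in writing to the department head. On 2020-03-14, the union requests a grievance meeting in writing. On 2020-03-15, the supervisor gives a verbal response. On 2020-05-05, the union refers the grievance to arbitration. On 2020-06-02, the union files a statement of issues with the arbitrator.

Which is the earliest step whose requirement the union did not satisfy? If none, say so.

Step 1

(1) the permitted window runs from 2020-01-03 + 10 = 2020-01-13 to 2020-01-03 + 35 = 2020-02-07; done 2020-01-08 — 5 days before the window opened.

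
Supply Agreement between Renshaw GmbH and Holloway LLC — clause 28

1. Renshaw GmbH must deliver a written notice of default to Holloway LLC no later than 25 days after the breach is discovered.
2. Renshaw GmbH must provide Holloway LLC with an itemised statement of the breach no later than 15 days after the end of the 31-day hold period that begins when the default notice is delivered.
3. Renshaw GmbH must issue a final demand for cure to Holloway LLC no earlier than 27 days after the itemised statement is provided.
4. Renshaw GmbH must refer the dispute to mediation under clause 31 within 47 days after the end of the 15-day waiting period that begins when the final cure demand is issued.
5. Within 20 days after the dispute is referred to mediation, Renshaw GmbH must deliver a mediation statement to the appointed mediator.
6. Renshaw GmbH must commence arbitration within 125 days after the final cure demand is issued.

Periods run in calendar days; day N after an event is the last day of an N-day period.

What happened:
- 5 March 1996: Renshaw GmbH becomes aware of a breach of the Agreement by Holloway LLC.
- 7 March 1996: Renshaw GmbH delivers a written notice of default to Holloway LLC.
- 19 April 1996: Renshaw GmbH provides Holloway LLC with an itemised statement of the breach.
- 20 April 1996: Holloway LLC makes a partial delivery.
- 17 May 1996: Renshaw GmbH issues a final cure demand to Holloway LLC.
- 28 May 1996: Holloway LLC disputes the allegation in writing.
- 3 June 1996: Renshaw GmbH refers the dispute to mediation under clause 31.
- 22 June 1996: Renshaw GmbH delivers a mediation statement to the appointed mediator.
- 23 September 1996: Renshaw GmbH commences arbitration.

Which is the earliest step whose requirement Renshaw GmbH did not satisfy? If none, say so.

Step 6

Step 1: 25 days after 5 March 1996 (when the breach is discovered) is 30 March 1996; completed 7 March 1996, before the deadline.
Step 2: 15 days after 7 April 1996 (end of the 31-day hold period, which began when the default notice is delivered on 7 March 1996) is 22 April 1996; done 19 April 1996 — timely.
Step 3: the earliest permitted date is 27 days after 19 April 1996 (when the itemised statement is provided), i.e. 16 May 1996; 17 May 1996 is on or after that date.
Step 4: 47 days after 1 June 1996 (end of the 15-day waiting period, which began when the final cure demand is issued on 17 May 1996) is 18 July 1996; done 3 June 1996 — timely.
Step 5: 20 days after 3 June 1996 (when the dispute is referred to mediation) is 23 June 1996; done 22 June 1996 — timely.
Step 6: 125 days after 17 May 1996 (when the final cure demand is issued) is 19 September 1996; 23 September 1996 misses that deadline by 4 days.
That is the first point of non-compliance.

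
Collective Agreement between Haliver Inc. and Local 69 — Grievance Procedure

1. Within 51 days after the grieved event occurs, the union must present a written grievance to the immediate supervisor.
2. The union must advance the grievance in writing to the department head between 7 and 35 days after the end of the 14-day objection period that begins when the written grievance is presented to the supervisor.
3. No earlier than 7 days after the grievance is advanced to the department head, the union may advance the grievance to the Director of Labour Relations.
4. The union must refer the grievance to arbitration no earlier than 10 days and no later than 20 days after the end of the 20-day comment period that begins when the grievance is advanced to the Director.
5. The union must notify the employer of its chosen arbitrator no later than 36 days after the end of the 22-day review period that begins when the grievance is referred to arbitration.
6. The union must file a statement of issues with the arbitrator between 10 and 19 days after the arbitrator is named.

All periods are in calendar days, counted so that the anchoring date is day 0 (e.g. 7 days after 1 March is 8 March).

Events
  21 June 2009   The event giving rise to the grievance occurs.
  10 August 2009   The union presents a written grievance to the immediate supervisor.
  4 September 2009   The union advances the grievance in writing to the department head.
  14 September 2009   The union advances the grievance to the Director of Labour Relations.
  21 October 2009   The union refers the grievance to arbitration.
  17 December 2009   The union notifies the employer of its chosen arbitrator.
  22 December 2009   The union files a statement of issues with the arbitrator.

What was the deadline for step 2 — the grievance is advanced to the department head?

28 September 2009

The written grievance is presented to the supervisor on 10 August 2009; the 14-day objection period therefore ends 24 August 2009, and step 2 runs from that date. The window is 7–35 days after 24 August 2009; it closes on 28 September 2009.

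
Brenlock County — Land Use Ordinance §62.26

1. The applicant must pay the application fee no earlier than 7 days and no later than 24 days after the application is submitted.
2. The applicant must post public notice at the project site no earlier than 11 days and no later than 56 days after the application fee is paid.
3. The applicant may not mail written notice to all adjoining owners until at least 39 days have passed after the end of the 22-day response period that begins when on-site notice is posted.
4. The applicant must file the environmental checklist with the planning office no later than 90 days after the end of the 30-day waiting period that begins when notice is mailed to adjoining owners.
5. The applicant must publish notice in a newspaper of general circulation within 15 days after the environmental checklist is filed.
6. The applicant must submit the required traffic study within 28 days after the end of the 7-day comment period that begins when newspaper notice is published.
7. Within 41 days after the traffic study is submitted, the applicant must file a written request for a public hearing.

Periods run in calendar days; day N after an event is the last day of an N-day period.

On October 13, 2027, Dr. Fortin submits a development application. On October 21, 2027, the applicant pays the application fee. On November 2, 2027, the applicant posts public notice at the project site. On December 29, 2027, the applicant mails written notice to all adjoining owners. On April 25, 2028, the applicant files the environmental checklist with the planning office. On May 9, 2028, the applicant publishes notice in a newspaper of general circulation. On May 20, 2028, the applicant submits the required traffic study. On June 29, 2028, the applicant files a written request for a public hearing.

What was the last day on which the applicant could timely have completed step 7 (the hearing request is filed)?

June 30, 2028

Step 7 runs from May 20, 2028, when the traffic study is submitted. 41 days after May 20, 2028 is June 30, 2028.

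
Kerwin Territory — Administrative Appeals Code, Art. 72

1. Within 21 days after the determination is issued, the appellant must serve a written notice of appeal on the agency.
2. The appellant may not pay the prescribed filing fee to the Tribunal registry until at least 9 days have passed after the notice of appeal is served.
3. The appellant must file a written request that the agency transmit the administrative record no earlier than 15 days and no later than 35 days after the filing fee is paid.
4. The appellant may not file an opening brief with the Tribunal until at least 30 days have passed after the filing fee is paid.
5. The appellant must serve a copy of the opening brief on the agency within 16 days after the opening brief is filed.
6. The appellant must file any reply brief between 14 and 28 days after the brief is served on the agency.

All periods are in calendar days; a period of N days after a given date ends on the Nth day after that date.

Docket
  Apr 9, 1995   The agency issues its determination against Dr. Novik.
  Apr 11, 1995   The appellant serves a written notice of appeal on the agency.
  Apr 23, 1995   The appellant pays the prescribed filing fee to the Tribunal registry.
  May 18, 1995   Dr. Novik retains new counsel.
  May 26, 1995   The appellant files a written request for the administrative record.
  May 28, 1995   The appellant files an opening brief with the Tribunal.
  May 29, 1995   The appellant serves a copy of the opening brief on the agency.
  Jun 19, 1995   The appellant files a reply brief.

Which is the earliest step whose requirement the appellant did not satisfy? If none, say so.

(1) due by Apr 9, 1995 + 21 days = Apr 30, 1995; done Apr 11, 1995 — timely.
(2) permitted from Apr 11, 1995 + 9 days = Apr 20, 1995 onward; done Apr 23, 1995, after the minimum wait.
(3) the permitted window runs from Apr 23, 1995 + 15 = May 8, 1995 to Apr 23, 1995 + 35 = May 28, 1995; done May 26, 1995, which is between those dates.
(4) permitted from Apr 23, 1995 + 30 days = May 23, 1995 onward; done May 28, 1995, after the minimum wait.
(5) due by May 28, 1995 + 16 days = Jun 13, 1995; completed May 29, 1995, before the deadline.
(6) the permitted window runs from May 29, 1995 + 14 = Jun 12, 1995 to May 29, 1995 + 28 = Jun 26, 1995; done Jun 19, 1995, which is between those dates.

None — every step was satisfied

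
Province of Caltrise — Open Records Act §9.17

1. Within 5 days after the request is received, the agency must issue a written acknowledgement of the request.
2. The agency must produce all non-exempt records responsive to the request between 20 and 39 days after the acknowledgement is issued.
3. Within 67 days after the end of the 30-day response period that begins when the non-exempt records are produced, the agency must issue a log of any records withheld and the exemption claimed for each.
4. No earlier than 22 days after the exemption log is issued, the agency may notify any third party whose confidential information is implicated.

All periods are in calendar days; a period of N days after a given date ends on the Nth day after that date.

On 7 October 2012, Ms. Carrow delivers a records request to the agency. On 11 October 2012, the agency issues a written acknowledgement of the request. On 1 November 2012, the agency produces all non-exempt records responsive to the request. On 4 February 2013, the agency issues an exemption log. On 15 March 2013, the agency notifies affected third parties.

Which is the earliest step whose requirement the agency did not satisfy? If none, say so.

None — every step was satisfied

(1) due by 7 October 2012 + 5 days = 12 October 2012; 11 October 2012 is within that limit.
(2) the permitted window runs from 11 October 2012 + 20 = 31 October 2012 to 11 October 2012 + 39 = 19 November 2012; 1 November 2012 falls inside that range.
(3) due by 1 December 2012 + 67 days = 6 February 2013; completed 4 February 2013, before the deadline.
(4) permitted from 4 February 2013 + 22 days = 26 February 2013 onward; done 15 March 2013, after the minimum wait.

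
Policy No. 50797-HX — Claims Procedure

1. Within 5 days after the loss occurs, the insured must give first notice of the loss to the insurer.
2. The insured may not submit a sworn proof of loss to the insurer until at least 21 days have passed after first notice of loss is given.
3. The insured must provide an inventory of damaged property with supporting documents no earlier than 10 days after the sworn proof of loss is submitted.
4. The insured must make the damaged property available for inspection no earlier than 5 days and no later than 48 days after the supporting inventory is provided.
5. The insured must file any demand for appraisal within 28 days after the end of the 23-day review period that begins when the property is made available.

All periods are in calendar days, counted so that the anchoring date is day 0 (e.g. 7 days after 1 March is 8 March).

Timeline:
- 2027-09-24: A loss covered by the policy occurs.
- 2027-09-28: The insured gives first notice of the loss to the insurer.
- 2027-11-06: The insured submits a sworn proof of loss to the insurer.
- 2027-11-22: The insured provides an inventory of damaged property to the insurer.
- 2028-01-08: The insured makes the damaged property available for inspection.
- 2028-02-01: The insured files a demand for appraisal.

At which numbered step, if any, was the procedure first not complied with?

(1) due by 2027-09-24 + 5 days = 2027-09-29; completed 2027-09-28, before the deadline.
(2) permitted from 2027-09-28 + 21 days = 2027-10-19 onward; done 2027-11-06 — permitted.
(3) permitted from 2027-11-06 + 10 days = 2027-11-16 onward; done 2027-11-22, after the minimum wait.
(4) the permitted window runs from 2027-11-22 + 5 = 2027-11-27 to 2027-11-22 + 48 = 2028-01-09; 2028-01-08 falls inside that range.
(5) due by 2028-01-31 + 28 days = 2028-02-28; completed 2028-02-01, before the deadline.

None — every step was satisfied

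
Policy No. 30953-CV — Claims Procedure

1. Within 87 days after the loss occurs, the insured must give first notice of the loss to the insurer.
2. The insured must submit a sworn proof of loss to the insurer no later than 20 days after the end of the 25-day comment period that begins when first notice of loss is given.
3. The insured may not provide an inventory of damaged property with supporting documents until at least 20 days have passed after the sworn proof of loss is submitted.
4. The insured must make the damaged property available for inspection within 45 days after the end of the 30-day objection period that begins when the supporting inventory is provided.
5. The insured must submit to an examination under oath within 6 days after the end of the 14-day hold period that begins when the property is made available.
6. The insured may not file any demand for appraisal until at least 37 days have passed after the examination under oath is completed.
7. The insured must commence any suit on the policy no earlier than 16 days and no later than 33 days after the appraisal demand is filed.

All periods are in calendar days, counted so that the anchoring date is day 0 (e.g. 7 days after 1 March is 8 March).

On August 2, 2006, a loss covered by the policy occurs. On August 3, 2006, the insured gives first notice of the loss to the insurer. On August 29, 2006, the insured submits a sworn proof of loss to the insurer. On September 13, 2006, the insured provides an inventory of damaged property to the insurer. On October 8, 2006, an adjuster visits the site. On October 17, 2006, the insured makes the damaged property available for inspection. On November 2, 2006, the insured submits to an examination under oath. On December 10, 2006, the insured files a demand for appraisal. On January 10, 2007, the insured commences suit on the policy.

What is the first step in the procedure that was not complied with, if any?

(1) due by August 2, 2006 + 87 days = October 28, 2006; August 3, 2006 is within that limit.
(2) due by August 28, 2006 + 20 days = September 17, 2006; August 29, 2006 is within that limit.
(3) permitted from August 29, 2006 + 20 days = September 18, 2006 onward; acted on September 13, 2006, 5 days prematurely.
Later steps need not be reached.

Step 3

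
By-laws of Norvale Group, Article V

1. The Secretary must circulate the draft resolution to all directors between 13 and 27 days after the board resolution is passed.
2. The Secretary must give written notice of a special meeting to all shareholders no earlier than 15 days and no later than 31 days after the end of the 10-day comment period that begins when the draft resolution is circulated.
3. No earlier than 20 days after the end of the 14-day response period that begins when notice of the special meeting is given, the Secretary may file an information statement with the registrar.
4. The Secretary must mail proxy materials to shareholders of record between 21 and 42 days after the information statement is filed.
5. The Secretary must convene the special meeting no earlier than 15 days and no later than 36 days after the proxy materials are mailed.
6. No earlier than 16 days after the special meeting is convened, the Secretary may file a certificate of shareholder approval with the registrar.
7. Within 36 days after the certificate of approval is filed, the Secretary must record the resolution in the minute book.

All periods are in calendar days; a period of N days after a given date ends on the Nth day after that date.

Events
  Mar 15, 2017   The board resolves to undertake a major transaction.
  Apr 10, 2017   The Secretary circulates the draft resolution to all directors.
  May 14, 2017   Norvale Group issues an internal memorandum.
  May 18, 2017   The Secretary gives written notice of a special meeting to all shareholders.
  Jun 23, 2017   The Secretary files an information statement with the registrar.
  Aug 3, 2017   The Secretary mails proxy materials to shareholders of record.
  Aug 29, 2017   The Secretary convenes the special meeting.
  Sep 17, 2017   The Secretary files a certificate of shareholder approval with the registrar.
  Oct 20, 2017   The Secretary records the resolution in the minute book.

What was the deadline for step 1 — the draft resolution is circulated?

Apr 11, 2017

Step 1 runs from Mar 15, 2017, when the board resolution is passed. The window is 13–27 days after Mar 15, 2017; it closes on Apr 11, 2017.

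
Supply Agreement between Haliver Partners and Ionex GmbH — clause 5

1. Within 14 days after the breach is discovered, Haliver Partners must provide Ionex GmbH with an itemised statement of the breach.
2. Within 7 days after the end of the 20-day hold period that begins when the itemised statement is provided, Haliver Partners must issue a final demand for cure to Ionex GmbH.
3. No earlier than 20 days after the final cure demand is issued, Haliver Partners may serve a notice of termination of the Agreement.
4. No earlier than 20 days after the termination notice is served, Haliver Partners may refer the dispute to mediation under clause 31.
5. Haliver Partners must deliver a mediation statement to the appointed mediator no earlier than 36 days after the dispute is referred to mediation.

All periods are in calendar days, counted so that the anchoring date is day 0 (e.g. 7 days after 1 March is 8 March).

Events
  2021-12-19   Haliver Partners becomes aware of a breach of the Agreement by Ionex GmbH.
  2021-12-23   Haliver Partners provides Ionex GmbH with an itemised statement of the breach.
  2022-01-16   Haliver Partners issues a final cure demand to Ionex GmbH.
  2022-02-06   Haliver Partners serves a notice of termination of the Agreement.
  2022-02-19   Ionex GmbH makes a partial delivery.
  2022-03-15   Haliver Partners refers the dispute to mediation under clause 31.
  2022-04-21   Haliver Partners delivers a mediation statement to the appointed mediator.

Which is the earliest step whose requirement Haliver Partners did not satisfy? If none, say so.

Step 1 — counting 14 days from 2021-12-19 (when the breach is discovered) gives a deadline of 2022-01-02; done 2021-12-23 — timely.
Step 2 — counting 7 days from 2022-01-12 (end of the 20-day hold period, which began when the itemised statement is provided on 2021-12-23) gives a deadline of 2022-01-19; done 2022-01-16 — timely.
Step 3 — must wait 20 days from 2022-01-16 (when the final cure demand is issued), so not before 2022-02-05; done 2022-02-06 — permitted.
Step 4 — must wait 20 days from 2022-02-06 (when the termination notice is served), so not before 2022-02-26; done 2022-03-15, after the minimum wait.
Step 5 — must wait 36 days from 2022-03-15 (when the dispute is referred to mediation), so not before 2022-04-20; done 2022-04-21, after the minimum wait.

None — every step was satisfied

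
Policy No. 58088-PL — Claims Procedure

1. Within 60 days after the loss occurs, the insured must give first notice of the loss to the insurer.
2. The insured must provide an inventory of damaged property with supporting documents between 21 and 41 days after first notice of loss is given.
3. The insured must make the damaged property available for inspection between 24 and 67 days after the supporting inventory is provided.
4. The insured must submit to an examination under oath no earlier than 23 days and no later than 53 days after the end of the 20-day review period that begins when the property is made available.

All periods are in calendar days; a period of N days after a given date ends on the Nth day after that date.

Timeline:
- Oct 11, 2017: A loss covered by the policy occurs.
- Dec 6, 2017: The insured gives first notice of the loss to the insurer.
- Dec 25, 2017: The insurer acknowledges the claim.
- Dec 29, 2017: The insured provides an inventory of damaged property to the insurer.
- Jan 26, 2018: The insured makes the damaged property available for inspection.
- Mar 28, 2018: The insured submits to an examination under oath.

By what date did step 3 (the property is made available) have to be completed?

Step 3 runs from Dec 29, 2017, when the supporting inventory is provided. The window is 24–67 days after Dec 29, 2017; it closes on Mar 6, 2018.

Mar 6, 2018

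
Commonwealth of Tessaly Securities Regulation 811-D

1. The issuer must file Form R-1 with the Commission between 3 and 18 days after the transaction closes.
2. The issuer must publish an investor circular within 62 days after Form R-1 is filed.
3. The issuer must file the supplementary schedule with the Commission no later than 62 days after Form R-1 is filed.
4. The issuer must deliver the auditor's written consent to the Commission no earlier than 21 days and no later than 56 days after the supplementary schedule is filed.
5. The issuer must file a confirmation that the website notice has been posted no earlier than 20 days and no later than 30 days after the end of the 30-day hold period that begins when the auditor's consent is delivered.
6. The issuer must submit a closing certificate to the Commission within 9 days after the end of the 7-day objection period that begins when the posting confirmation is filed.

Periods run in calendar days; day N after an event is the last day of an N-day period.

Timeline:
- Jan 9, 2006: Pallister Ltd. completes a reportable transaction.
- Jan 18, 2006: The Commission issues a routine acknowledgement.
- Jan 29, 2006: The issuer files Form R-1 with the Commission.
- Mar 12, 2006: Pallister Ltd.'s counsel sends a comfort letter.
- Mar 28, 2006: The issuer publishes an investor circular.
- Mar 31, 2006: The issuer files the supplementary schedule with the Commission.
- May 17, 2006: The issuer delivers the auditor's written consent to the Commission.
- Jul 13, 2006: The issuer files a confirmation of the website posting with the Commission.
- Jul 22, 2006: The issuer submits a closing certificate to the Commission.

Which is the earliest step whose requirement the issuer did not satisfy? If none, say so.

(1) the permitted window runs from Jan 9, 2006 + 3 = Jan 12, 2006 to Jan 9, 2006 + 18 = Jan 27, 2006; Jan 29, 2006 is 2 days past the end of the window.
That is the first point of non-compliance.

Step 1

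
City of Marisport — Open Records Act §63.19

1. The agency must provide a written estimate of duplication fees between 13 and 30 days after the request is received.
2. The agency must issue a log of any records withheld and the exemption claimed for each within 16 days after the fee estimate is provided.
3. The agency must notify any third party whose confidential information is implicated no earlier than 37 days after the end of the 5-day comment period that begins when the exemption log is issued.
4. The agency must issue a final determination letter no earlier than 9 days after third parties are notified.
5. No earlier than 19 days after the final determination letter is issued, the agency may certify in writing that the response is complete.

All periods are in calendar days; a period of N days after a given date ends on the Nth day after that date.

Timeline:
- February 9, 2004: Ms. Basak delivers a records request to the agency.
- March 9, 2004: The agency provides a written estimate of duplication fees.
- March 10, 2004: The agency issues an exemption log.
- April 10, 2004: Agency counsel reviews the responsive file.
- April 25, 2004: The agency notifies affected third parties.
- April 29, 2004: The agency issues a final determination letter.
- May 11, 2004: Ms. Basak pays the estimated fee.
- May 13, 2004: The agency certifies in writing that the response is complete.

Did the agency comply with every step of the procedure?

(1) the permitted window runs from February 9, 2004 + 13 = February 22, 2004 to February 9, 2004 + 30 = March 10, 2004; done March 9, 2004 — within the window.
(2) due by March 9, 2004 + 16 days = March 25, 2004; done March 10, 2004 — timely.
(3) permitted from March 15, 2004 + 37 days = April 21, 2004 onward; April 25, 2004 is on or after that date.
(4) permitted from April 25, 2004 + 9 days = May 4, 2004 onward; acted on April 29, 2004, 5 days prematurely.
That is the first point of non-compliance.

No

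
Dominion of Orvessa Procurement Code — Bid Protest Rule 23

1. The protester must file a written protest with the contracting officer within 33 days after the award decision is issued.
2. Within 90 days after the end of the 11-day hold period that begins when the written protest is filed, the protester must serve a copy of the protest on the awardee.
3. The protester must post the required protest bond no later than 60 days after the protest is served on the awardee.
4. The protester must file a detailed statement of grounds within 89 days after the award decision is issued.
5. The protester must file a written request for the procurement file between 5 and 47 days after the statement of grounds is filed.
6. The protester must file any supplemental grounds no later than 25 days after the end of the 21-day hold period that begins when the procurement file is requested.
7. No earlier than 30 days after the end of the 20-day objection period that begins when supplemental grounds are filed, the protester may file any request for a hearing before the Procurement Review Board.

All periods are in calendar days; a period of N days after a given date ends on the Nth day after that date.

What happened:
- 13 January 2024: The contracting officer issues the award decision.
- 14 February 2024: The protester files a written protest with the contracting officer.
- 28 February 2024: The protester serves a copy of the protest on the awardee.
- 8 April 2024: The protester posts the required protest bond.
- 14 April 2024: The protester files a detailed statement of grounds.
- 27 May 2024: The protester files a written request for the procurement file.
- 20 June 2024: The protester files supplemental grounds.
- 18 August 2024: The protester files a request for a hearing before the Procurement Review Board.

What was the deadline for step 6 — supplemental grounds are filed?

The procurement file is requested on 27 May 2024; the 21-day hold period therefore ends 17 June 2024, and step 6 runs from that date. 25 days after 17 June 2024 is 12 July 2024.

12 July 2024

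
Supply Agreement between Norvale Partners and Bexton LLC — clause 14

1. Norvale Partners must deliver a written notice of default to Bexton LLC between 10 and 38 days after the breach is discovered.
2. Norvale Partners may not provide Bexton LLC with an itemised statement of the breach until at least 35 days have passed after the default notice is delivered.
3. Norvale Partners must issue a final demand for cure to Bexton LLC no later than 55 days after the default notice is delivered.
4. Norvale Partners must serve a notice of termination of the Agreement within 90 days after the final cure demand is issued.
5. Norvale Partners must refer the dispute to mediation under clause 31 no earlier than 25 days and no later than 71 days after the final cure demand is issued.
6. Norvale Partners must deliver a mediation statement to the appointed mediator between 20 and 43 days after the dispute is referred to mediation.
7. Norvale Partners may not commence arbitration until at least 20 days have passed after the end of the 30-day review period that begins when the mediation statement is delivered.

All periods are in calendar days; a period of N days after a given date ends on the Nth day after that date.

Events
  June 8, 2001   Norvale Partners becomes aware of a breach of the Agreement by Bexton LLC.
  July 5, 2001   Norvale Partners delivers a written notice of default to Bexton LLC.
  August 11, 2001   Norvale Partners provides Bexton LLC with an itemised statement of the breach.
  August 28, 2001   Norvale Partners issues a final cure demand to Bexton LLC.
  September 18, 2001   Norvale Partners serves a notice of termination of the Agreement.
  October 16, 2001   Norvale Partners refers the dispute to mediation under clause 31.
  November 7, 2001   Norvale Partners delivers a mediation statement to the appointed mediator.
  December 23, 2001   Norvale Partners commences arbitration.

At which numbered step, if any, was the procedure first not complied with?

Step 7

Step 1 — 10 and 38 days from June 8, 2001 (when the breach is discovered) are June 18, 2001 and July 16, 2001 respectively; done July 5, 2001, which is between those dates.
Step 2 — must wait 35 days from July 5, 2001 (when the default notice is delivered), so not before August 9, 2001; done August 11, 2001, after the minimum wait.
Step 3 — counting 55 days from July 5, 2001 (when the default notice is delivered) gives a deadline of August 29, 2001; done August 28, 2001 — timely.
Step 4 — counting 90 days from August 28, 2001 (when the final cure demand is issued) gives a deadline of November 26, 2001; September 18, 2001 is within that limit.
Step 5 — 25 and 71 days from August 28, 2001 (when the final cure demand is issued) are September 22, 2001 and November 7, 2001 respectively; done October 16, 2001 — within the window.
Step 6 — 20 and 43 days from October 16, 2001 (when the dispute is referred to mediation) are November 5, 2001 and November 28, 2001 respectively; done November 7, 2001, which is between those dates.
Step 7 — must wait 20 days from December 7, 2001 (end of the 30-day review period, which began when the mediation statement is delivered on November 7, 2001), so not before December 27, 2001; done December 23, 2001 — 4 days too early.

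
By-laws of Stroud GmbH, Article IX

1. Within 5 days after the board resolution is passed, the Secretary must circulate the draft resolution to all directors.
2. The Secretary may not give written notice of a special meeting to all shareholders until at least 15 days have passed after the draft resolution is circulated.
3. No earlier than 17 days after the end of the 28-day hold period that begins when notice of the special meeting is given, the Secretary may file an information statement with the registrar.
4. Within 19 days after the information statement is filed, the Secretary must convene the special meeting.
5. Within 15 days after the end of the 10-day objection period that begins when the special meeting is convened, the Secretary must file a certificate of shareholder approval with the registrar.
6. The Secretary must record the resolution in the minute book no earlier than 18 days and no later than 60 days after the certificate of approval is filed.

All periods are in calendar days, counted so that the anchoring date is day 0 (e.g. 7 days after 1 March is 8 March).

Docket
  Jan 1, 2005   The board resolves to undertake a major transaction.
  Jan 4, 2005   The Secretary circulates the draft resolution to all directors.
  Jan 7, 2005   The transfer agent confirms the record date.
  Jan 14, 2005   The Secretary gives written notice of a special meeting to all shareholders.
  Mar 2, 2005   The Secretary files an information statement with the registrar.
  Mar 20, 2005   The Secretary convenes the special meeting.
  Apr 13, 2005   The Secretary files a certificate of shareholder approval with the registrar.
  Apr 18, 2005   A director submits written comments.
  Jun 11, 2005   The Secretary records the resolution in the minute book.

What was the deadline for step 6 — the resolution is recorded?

Jun 12, 2005

Step 6 runs from Apr 13, 2005, when the certificate of approval is filed. The window is 18–60 days after Apr 13, 2005; it closes on Jun 12, 2005.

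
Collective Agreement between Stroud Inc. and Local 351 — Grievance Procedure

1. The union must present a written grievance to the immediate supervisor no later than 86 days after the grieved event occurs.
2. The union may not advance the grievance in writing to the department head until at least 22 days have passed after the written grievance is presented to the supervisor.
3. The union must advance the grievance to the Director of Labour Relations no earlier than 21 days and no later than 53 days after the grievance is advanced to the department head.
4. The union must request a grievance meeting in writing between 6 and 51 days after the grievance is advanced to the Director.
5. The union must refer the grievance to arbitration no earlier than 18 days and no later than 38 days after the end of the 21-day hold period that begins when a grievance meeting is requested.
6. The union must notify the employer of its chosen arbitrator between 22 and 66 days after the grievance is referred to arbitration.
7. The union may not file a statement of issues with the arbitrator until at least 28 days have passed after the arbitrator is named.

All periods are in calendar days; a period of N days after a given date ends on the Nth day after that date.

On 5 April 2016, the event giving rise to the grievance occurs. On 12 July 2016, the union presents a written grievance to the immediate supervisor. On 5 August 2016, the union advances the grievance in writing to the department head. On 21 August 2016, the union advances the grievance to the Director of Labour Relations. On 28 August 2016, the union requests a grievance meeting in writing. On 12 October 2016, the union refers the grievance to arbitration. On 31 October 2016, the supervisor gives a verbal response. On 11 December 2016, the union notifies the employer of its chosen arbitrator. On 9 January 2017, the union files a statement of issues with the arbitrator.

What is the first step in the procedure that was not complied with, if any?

(1) due by 5 April 2016 + 86 days = 30 June 2016; done 12 July 2016 — 12 days late.

Step 1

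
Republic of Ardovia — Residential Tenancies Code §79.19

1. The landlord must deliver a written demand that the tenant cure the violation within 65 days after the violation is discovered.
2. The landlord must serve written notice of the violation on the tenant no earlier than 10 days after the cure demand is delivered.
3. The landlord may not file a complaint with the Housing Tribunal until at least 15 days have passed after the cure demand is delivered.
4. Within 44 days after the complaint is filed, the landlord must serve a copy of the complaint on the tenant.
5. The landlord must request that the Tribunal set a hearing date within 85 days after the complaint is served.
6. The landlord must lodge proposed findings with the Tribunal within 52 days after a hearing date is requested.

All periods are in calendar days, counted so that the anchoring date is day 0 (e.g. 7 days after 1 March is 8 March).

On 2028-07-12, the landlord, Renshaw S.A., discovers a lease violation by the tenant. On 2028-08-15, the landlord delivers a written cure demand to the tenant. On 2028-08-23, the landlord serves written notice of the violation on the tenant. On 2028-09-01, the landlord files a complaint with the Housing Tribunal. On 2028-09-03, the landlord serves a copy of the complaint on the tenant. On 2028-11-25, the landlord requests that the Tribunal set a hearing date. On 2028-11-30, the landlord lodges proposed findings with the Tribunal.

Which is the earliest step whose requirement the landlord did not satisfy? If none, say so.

Step 2

Step 1 — counting 65 days from 2028-07-12 (when the violation is discovered) gives a deadline of 2028-09-15; done 2028-08-15 — timely.
Step 2 — must wait 10 days from 2028-08-15 (when the cure demand is delivered), so not before 2028-08-25; 2028-08-23 is 2 days before the earliest permitted date.
The procedure was therefore not followed at step 2.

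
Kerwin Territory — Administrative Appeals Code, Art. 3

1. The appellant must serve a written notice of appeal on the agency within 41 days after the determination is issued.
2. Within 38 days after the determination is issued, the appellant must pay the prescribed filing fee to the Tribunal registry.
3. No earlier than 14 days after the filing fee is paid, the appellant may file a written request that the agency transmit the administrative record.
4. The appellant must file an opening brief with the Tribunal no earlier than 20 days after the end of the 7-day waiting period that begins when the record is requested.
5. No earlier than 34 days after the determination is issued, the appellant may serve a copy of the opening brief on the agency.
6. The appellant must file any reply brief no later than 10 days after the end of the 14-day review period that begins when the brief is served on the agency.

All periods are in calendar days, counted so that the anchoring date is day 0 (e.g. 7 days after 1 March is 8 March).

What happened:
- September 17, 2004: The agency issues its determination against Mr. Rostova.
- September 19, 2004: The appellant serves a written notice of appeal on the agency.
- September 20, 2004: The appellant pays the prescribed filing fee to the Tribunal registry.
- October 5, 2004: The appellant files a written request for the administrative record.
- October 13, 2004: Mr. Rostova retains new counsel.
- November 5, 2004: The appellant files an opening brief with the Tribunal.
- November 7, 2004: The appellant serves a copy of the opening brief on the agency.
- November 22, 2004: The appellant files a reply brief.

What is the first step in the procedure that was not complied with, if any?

None — every step was satisfied

Step 1 — counting 41 days from September 17, 2004 (when the determination is issued) gives a deadline of October 28, 2004; September 19, 2004 is within that limit.
Step 2 — counting 38 days from September 17, 2004 (when the determination is issued) gives a deadline of October 25, 2004; September 20, 2004 is within that limit.
Step 3 — must wait 14 days from September 20, 2004 (when the filing fee is paid), so not before October 4, 2004; done October 5, 2004, after the minimum wait.
Step 4 — must wait 20 days from October 12, 2004 (end of the 7-day waiting period, which began when the record is requested on October 5, 2004), so not before November 1, 2004; done November 5, 2004, after the minimum wait.
Step 5 — must wait 34 days from September 17, 2004 (when the determination is issued), so not before October 21, 2004; done November 7, 2004, after the minimum wait.
Step 6 — counting 10 days from November 21, 2004 (end of the 14-day review period, which began when the brief is served on the agency on November 7, 2004) gives a deadline of December 1, 2004; completed November 22, 2004, before the deadline.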